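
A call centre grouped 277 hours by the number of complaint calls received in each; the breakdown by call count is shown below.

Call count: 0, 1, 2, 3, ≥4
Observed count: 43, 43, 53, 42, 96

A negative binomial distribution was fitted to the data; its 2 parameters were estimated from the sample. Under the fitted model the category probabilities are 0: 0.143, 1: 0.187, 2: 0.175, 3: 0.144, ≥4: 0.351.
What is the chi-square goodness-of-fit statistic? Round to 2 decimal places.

2.33

Expected counts E_i = n·p_i: 277×0.143 = 39.611, 277×0.187 = 51.799, 277×0.175 = 48.475, 277×0.144 = 39.888, 277×0.351 = 97.227.
0: (43 − 39.611)²/39.611 = 11.485321/39.611 = 0.290
1: (43 − 51.799)²/51.799 = 77.422401/51.799 = 1.495
2: (53 − 48.475)²/48.475 = 20.475625/48.475 = 0.422
3: (42 − 39.888)²/39.888 = 4.460544/39.888 = 0.112
≥4: (96 − 97.227)²/97.227 = 1.505529/97.227 = 0.015
Sum = 2.33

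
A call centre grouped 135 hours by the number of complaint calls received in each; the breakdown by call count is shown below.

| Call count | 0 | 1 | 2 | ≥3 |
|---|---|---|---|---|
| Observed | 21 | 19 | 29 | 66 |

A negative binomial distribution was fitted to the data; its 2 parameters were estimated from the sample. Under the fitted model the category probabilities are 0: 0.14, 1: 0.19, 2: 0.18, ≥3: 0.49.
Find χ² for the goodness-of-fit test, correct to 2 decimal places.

2.87

Expected counts E_i = n·p_i: 135×0.14 = 18.9, 135×0.19 = 25.65, 135×0.18 = 24.3, 135×0.49 = 66.15.
cat         O        E   (O−E)²/E
0          21     18.9      0.233
1          19    25.65      1.724
2          29     24.3      0.909
≥3         66    66.15      0.000
Sum = 2.87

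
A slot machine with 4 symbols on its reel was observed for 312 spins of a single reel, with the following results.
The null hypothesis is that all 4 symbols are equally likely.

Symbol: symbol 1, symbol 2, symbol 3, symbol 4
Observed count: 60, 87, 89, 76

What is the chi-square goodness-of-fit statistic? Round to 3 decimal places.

Expected count for each of the 4 categories: 312/4 = 78.
χ² = (60−78)²/78 + (87−78)²/78 + (89−78)²/78 + (76−78)²/78
   = 4.1538 + 1.0385 + 1.5513 + 0.0513
Sum = 6.795

6.795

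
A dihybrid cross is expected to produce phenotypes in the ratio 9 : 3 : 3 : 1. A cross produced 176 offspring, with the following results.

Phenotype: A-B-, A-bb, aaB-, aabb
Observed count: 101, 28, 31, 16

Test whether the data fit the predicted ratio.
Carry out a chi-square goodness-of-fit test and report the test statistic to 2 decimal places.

Ratio total = 16. Expected counts: 176×9/16 = 99, 176×3/16 = 33, 176×3/16 = 33, 176×1/16 = 11.
cat         O        E   (O−E)²/E
A-B-      101       99      0.040
A-bb       28       33      0.758
aaB-       31       33      0.121
aabb       16       11      2.273
Sum = 3.19

3.19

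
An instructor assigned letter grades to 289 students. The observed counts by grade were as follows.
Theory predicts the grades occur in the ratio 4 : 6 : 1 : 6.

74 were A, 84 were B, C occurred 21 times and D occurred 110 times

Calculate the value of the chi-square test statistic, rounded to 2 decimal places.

Ratio total = 17. Expected counts: 289×4/17 = 68, 289×6/17 = 102, 289×1/17 = 17, 289×6/17 = 102.
χ² = (74−68)²/68 + (84−102)²/102 + (21−17)²/17 + (110−102)²/102
   = 0.529 + 3.176 + 0.941 + 0.627
Sum = 5.27

5.27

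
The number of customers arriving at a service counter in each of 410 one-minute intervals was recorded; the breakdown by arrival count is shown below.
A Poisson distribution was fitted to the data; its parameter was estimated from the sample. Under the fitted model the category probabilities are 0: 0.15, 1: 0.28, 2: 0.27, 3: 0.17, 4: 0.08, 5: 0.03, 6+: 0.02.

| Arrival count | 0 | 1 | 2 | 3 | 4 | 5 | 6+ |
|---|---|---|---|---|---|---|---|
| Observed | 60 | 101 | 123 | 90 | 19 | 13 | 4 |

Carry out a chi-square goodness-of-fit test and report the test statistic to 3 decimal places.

Expected counts E_i = n·p_i: 410×0.15 = 61.5, 410×0.28 = 114.8, 410×0.27 = 110.7, 410×0.17 = 69.7, 410×0.08 = 32.8, 410×0.03 = 12.3, 410×0.02 = 8.2.
cat         O        E   (O−E)²/E
0          60     61.5     0.0366
1         101    114.8     1.6589
2         123    110.7     1.3667
3          90     69.7     5.9123
4          19     32.8     5.8061
5          13     12.3     0.0398
6+          4      8.2     2.1512
Sum = 16.972

16.972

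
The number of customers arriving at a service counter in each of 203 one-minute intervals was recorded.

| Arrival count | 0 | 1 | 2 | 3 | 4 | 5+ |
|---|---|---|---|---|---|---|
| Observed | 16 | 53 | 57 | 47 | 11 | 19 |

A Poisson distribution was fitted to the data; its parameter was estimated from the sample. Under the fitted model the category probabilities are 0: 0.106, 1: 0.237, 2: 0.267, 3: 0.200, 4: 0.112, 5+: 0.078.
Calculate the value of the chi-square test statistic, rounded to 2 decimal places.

Expected counts E_i = n·p_i: 203×0.106 = 21.518, 203×0.237 = 48.111, 203×0.267 = 54.201, 203×0.200 = 40.6, 203×0.112 = 22.736, 203×0.078 = 15.834.
0: (16 − 21.518)²/21.518 = 30.448324/21.518 = 1.415
1: (53 − 48.111)²/48.111 = 23.902321/48.111 = 0.497
2: (57 − 54.201)²/54.201 = 7.834401/54.201 = 0.145
3: (47 − 40.6)²/40.6 = 40.96/40.6 = 1.009
4: (11 − 22.736)²/22.736 = 137.733696/22.736 = 6.058
5+: (19 − 15.834)²/15.834 = 10.023556/15.834 = 0.633
Sum = 9.76

9.76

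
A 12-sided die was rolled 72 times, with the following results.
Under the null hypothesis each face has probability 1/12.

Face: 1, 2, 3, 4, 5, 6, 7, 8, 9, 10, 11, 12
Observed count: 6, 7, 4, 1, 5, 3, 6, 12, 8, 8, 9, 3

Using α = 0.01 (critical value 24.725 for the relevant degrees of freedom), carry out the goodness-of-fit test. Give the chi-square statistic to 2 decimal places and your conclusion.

17.00; do not reject

Expected count for each of the 12 categories: 72/12 = 6.
1: (6 − 6)²/6 = 0/6 = 0.000
2: (7 − 6)²/6 = 1/6 = 0.167
3: (4 − 6)²/6 = 4/6 = 0.667
4: (1 − 6)²/6 = 25/6 = 4.167
5: (5 − 6)²/6 = 1/6 = 0.167
6: (3 − 6)²/6 = 9/6 = 1.500
7: (6 − 6)²/6 = 0/6 = 0.000
8: (12 − 6)²/6 = 36/6 = 6.000
9: (8 − 6)²/6 = 4/6 = 0.667
10: (8 − 6)²/6 = 4/6 = 0.667
11: (9 − 6)²/6 = 9/6 = 1.500
12: (3 − 6)²/6 = 9/6 = 1.500
Sum = 17.00
df = 11. Since 17.00 < 24.725, we do not reject H₀.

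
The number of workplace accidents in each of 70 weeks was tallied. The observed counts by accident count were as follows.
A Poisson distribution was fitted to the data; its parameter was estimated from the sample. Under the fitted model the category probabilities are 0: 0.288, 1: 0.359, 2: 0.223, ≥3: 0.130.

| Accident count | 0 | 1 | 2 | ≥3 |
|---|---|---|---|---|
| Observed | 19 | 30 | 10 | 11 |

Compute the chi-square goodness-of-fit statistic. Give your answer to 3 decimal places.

3.423

Expected counts E_i = n·p_i: 70×0.288 = 20.16, 70×0.359 = 25.13, 70×0.223 = 15.61, 70×0.130 = 9.1.
χ² = (19−20.16)²/20.16 + (30−25.13)²/25.13 + (10−15.61)²/15.61 + (11−9.1)²/9.1
   = 0.0667 + 0.9438 + 2.0161 + 0.3967
Sum = 3.423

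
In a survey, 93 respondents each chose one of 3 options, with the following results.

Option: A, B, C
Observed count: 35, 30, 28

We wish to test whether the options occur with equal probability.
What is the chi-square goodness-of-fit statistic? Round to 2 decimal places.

Under H₀ each category has probability 1/3, so each expected count is 93/3 = 31.
A: (35 − 31)²/31 = 16/31 = 0.516
B: (30 − 31)²/31 = 1/31 = 0.032
C: (28 − 31)²/31 = 9/31 = 0.290
Sum = 0.84

0.84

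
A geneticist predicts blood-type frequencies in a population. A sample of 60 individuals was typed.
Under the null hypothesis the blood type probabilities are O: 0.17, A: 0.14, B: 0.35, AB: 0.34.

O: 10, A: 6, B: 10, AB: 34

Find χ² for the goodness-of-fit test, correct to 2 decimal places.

15.52

Expected counts E_i = n·p_i: 60×0.17 = 10.2, 60×0.14 = 8.4, 60×0.35 = 21, 60×0.34 = 20.4.
O: (10 − 10.2)²/10.2 = 0.04/10.2 = 0.004
A: (6 − 8.4)²/8.4 = 5.76/8.4 = 0.686
B: (10 − 21)²/21 = 121/21 = 5.762
AB: (34 − 20.4)²/20.4 = 184.96/20.4 = 9.067
Sum = 15.52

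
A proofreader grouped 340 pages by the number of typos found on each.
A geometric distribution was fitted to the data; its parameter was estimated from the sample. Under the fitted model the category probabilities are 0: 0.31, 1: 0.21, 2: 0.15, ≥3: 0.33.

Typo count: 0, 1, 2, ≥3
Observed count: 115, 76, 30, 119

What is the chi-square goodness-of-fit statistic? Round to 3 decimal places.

10.230

Expected counts E_i = n·p_i: 340×0.31 = 105.4, 340×0.21 = 71.4, 340×0.15 = 51, 340×0.33 = 112.2.
χ² = (115−105.4)²/105.4 + (76−71.4)²/71.4 + (30−51)²/51 + (119−112.2)²/112.2
   = 0.8744 + 0.2964 + 8.6471 + 0.4121
Sum = 10.230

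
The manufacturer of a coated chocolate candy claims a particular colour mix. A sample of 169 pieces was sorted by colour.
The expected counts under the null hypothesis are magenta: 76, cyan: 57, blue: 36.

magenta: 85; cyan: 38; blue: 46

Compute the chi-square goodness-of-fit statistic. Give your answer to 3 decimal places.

10.177

χ² = (85−76)²/76 + (38−57)²/57 + (46−36)²/36
   = 1.0658 + 6.3333 + 2.7778
Sum = 10.177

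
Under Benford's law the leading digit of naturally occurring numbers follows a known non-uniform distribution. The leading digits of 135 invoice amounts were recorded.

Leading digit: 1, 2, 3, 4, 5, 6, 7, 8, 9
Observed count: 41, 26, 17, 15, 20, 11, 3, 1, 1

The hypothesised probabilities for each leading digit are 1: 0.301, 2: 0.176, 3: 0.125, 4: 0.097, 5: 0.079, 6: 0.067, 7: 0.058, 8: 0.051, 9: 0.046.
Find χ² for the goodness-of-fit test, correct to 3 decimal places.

Expected counts E_i = n·p_i: 135×0.301 = 40.635, 135×0.176 = 23.76, 135×0.125 = 16.875, 135×0.097 = 13.095, 135×0.079 = 10.665, 135×0.067 = 9.045, 135×0.058 = 7.83, 135×0.051 = 6.885, 135×0.046 = 6.21.
χ² = (41−40.635)²/40.635 + (26−23.76)²/23.76 + (17−16.875)²/16.875 + (15−13.095)²/13.095 + (20−10.665)²/10.665 + (11−9.045)²/9.045 + (3−7.83)²/7.83 + (1−6.885)²/6.885 + (1−6.21)²/6.21
   = 0.0033 + 0.2112 + 0.0009 + 0.2771 + 8.1709 + 0.4226 + 2.9794 + 5.0302 + 4.3710
Sum = 21.467

21.467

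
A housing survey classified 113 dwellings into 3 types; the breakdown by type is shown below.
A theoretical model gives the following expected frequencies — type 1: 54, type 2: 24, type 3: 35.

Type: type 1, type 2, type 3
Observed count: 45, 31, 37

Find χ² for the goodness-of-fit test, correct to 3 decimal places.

type 1: (45 − 54)²/54 = 81/54 = 1.5000
type 2: (31 − 24)²/24 = 49/24 = 2.0417
type 3: (37 − 35)²/35 = 4/35 = 0.1143
Sum = 3.656

3.656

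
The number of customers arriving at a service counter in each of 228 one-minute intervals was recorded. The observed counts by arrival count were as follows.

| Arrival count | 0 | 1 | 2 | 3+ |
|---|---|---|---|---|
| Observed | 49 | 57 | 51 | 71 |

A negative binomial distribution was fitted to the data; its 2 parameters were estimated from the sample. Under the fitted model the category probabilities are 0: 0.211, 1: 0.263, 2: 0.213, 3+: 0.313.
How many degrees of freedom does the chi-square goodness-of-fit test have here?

There are k = 4 categories and 2 parameters estimated from the data, so df = 4 − 1 − 2 = 1.

1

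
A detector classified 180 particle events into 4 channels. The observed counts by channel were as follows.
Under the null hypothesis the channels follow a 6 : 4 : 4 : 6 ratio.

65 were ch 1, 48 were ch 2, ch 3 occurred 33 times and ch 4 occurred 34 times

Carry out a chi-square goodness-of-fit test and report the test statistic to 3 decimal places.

Ratio total = 20. Expected counts: 180×6/20 = 54, 180×4/20 = 36, 180×4/20 = 36, 180×6/20 = 54.
χ² = (65−54)²/54 + (48−36)²/36 + (33−36)²/36 + (34−54)²/54
   = 2.2407 + 4.0000 + 0.2500 + 7.4074
Sum = 13.898

13.898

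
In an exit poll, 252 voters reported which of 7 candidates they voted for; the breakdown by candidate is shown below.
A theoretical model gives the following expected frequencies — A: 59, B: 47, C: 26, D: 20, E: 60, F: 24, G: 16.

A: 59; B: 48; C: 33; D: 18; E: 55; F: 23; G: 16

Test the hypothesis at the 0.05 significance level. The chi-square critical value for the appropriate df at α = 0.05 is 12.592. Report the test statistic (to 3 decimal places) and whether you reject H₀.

2.564; do not reject

A: (59 − 59)²/59 = 0/59 = 0.0000
B: (48 − 47)²/47 = 1/47 = 0.0213
C: (33 − 26)²/26 = 49/26 = 1.8846
D: (18 − 20)²/20 = 4/20 = 0.2000
E: (55 − 60)²/60 = 25/60 = 0.4167
F: (23 − 24)²/24 = 1/24 = 0.0417
G: (16 − 16)²/16 = 0/16 = 0.0000
Sum = 2.564
df = 6. Since 2.564 < 12.592, we do not reject H₀.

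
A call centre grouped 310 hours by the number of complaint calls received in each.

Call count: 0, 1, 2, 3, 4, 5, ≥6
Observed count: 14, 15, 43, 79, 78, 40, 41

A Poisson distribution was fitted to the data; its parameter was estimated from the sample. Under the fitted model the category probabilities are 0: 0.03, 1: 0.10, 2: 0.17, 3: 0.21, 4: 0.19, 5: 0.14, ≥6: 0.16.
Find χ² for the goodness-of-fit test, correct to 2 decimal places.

23.34

Expected counts E_i = n·p_i: 310×0.03 = 9.3, 310×0.10 = 31, 310×0.17 = 52.7, 310×0.21 = 65.1, 310×0.19 = 58.9, 310×0.14 = 43.4, 310×0.16 = 49.6.
cat         O        E   (O−E)²/E
0          14      9.3      2.375
1          15       31      8.258
2          43     52.7      1.785
3          79     65.1      2.968
4          78     58.9      6.194
5          40     43.4      0.266
≥6         41     49.6      1.491
Sum = 23.34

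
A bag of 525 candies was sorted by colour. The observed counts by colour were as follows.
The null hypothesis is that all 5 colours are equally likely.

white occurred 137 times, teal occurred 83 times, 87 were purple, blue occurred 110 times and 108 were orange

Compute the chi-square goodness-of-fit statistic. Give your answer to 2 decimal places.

Expected count for each of the 5 categories: 525/5 = 105.
cat         O        E   (O−E)²/E
white     137      105      9.752
teal       83      105      4.610
purple     87      105      3.086
blue      110      105      0.238
orange    108      105      0.086
Sum = 17.77

17.77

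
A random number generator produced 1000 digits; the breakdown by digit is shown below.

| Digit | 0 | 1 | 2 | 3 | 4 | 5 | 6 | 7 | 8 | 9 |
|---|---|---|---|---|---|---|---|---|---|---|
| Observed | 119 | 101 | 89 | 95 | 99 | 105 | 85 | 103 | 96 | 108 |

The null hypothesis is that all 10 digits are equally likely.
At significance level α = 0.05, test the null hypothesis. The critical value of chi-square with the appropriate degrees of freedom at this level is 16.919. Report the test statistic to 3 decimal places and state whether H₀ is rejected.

Expected count for each of the 10 categories: 1000/10 = 100.
0: (119 − 100)²/100 = 361/100 = 3.6100
1: (101 − 100)²/100 = 1/100 = 0.0100
2: (89 − 100)²/100 = 121/100 = 1.2100
3: (95 − 100)²/100 = 25/100 = 0.2500
4: (99 − 100)²/100 = 1/100 = 0.0100
5: (105 − 100)²/100 = 25/100 = 0.2500
6: (85 − 100)²/100 = 225/100 = 2.2500
7: (103 − 100)²/100 = 9/100 = 0.0900
8: (96 − 100)²/100 = 16/100 = 0.1600
9: (108 − 100)²/100 = 64/100 = 0.6400
Sum = 8.480
df = 9. Since 8.480 < 16.919, we do not reject H₀.

8.480; do not reject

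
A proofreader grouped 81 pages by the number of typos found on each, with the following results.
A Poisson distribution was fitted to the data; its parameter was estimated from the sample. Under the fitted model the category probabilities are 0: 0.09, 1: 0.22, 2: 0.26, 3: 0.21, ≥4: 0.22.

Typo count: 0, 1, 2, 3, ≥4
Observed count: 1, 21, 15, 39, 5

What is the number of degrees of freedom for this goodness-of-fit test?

3

There are k = 5 categories and 1 parameter estimated from the data, so df = 5 − 1 − 1 = 3.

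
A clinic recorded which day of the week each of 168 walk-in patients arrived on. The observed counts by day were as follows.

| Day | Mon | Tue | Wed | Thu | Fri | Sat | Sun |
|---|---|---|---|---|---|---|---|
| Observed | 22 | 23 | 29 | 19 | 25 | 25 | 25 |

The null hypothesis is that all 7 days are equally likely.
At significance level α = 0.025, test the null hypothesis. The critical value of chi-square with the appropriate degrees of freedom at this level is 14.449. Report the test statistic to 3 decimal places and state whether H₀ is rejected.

Expected count for each of the 7 categories: 168/7 = 24.
Mon: (22 − 24)²/24 = 4/24 = 0.1667
Tue: (23 − 24)²/24 = 1/24 = 0.0417
Wed: (29 − 24)²/24 = 25/24 = 1.0417
Thu: (19 − 24)²/24 = 25/24 = 1.0417
Fri: (25 − 24)²/24 = 1/24 = 0.0417
Sat: (25 − 24)²/24 = 1/24 = 0.0417
Sun: (25 − 24)²/24 = 1/24 = 0.0417
Sum = 2.417
df = 6. Since 2.417 < 14.449, we do not reject H₀.

2.417; do not reject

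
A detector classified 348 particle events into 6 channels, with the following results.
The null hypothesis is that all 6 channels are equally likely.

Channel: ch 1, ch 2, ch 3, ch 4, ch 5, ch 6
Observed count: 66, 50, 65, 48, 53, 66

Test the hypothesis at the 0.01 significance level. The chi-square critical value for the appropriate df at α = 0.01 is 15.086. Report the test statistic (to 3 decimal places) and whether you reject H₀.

6.310; do not reject

Expected count for each of the 6 categories: 348/6 = 58.
ch 1: (66 − 58)²/58 = 64/58 = 1.1034
ch 2: (50 − 58)²/58 = 64/58 = 1.1034
ch 3: (65 − 58)²/58 = 49/58 = 0.8448
ch 4: (48 − 58)²/58 = 100/58 = 1.7241
ch 5: (53 − 58)²/58 = 25/58 = 0.4310
ch 6: (66 − 58)²/58 = 64/58 = 1.1034
Sum = 6.310
df = 5. Since 6.310 < 15.086, we do not reject H₀.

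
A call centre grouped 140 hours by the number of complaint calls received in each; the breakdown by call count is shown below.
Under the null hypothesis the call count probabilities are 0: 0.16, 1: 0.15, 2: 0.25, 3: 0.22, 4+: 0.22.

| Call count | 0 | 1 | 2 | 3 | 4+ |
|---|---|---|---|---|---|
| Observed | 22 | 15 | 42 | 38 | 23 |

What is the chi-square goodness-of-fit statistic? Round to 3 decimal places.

6.780

Expected counts E_i = n·p_i: 140×0.16 = 22.4, 140×0.15 = 21, 140×0.25 = 35, 140×0.22 = 30.8, 140×0.22 = 30.8.
χ² = (22−22.4)²/22.4 + (15−21)²/21 + (42−35)²/35 + (38−30.8)²/30.8 + (23−30.8)²/30.8
   = 0.0071 + 1.7143 + 1.4000 + 1.6831 + 1.9753
Sum = 6.780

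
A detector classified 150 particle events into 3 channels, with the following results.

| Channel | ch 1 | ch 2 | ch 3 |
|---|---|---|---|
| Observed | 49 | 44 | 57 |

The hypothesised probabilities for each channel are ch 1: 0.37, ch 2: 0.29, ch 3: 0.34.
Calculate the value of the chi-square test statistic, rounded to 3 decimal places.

1.473

Expected counts E_i = n·p_i: 150×0.37 = 55.5, 150×0.29 = 43.5, 150×0.34 = 51.
ch 1: (49 − 55.5)²/55.5 = 42.25/55.5 = 0.7613
ch 2: (44 − 43.5)²/43.5 = 0.25/43.5 = 0.0057
ch 3: (57 − 51)²/51 = 36/51 = 0.7059
Sum = 1.473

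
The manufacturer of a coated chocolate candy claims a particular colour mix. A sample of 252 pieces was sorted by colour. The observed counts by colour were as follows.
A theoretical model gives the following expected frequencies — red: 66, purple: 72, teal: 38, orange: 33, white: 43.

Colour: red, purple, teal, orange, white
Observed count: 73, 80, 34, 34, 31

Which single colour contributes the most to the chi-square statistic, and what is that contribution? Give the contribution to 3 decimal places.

white, 3.349

cat         O        E   (O−E)²/E
red        73       66     0.7424
purple     80       72     0.8889
teal       34       38     0.4211
orange     34       33     0.0303
white      31       43     3.3488
The largest term is for white: 3.349.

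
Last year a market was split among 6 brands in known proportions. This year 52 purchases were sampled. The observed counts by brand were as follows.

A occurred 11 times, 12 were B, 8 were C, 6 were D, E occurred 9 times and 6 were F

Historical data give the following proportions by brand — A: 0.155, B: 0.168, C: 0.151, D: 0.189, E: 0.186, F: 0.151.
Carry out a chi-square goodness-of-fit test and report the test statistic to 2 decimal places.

4.27

Expected counts E_i = n·p_i: 52×0.155 = 8.06, 52×0.168 = 8.736, 52×0.151 = 7.852, 52×0.189 = 9.828, 52×0.186 = 9.672, 52×0.151 = 7.852.
χ² = (11−8.06)²/8.06 + (12−8.736)²/8.736 + (8−7.852)²/7.852 + (6−9.828)²/9.828 + (9−9.672)²/9.672 + (6−7.852)²/7.852
   = 1.072 + 1.220 + 0.003 + 1.491 + 0.047 + 0.437
Sum = 4.27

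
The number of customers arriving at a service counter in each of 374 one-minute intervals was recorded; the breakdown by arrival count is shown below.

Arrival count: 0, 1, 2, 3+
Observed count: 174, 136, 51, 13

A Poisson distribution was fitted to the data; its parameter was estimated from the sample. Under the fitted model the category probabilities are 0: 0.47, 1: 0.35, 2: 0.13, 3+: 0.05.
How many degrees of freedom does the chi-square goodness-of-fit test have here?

2

There are k = 4 categories and 1 parameter estimated from the data, so df = 4 − 1 − 1 = 2.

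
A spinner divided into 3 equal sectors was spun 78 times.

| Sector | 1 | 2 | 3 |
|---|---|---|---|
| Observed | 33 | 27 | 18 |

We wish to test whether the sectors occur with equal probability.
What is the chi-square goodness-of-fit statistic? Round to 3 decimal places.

4.385

Under H₀ each category has probability 1/3, so each expected count is 78/3 = 26.
cat         O        E   (O−E)²/E
1          33       26     1.8846
2          27       26     0.0385
3          18       26     2.4615
Sum = 4.385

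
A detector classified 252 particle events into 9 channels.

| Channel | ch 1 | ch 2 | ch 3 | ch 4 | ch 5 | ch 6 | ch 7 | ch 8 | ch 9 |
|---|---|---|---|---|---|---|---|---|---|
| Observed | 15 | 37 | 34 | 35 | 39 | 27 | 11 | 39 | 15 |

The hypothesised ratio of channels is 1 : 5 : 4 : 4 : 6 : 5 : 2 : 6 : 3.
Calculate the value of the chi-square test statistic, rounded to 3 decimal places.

16.907

Ratio total = 36. Expected counts: 252×1/36 = 7, 252×5/36 = 35, 252×4/36 = 28, 252×4/36 = 28, 252×6/36 = 42, 252×5/36 = 35, 252×2/36 = 14, 252×6/36 = 42, 252×3/36 = 21.
χ² = (15−7)²/7 + (37−35)²/35 + (34−28)²/28 + (35−28)²/28 + (39−42)²/42 + (27−35)²/35 + (11−14)²/14 + (39−42)²/42 + (15−21)²/21
   = 9.1429 + 0.1143 + 1.2857 + 1.7500 + 0.2143 + 1.8286 + 0.6429 + 0.2143 + 1.7143
Sum = 16.907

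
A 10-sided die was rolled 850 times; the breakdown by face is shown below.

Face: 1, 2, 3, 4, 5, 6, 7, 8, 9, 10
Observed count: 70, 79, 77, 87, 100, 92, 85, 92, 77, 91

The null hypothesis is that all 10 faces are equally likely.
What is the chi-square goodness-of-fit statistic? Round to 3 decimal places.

8.847

Expected count for each of the 10 categories: 850/10 = 85.
cat         O        E   (O−E)²/E
1          70       85     2.6471
2          79       85     0.4235
3          77       85     0.7529
4          87       85     0.0471
5         100       85     2.6471
6          92       85     0.5765
7          85       85     0.0000
8          92       85     0.5765
9          77       85     0.7529
10         91       85     0.4235
Sum = 8.847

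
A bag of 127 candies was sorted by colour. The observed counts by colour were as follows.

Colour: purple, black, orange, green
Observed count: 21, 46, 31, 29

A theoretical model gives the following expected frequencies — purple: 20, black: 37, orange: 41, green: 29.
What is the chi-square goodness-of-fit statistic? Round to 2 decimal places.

4.68

purple: (21 − 20)²/20 = 1/20 = 0.050
black: (46 − 37)²/37 = 81/37 = 2.189
orange: (31 − 41)²/41 = 100/41 = 2.439
green: (29 − 29)²/29 = 0/29 = 0.000
Sum = 4.68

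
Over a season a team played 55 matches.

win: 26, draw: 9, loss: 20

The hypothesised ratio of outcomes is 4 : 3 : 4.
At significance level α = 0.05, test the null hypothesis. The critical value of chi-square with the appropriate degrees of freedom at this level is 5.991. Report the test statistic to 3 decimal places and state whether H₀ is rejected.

4.200; do not reject

Ratio total = 11. Expected counts: 55×4/11 = 20, 55×3/11 = 15, 55×4/11 = 20.
win: (26 − 20)²/20 = 36/20 = 1.8000
draw: (9 − 15)²/15 = 36/15 = 2.4000
loss: (20 − 20)²/20 = 0/20 = 0.0000
Sum = 4.200
df = 2. Since 4.200 < 5.991, we do not reject H₀.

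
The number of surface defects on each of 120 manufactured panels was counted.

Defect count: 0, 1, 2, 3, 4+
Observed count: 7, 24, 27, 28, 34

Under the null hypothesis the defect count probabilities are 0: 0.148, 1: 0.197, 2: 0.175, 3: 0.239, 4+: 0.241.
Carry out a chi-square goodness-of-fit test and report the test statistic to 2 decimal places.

Expected counts E_i = n·p_i: 120×0.148 = 17.76, 120×0.197 = 23.64, 120×0.175 = 21, 120×0.239 = 28.68, 120×0.241 = 28.92.
cat         O        E   (O−E)²/E
0           7    17.76      6.519
1          24    23.64      0.005
2          27       21      1.714
3          28    28.68      0.016
4+         34    28.92      0.892
Sum = 9.15

9.15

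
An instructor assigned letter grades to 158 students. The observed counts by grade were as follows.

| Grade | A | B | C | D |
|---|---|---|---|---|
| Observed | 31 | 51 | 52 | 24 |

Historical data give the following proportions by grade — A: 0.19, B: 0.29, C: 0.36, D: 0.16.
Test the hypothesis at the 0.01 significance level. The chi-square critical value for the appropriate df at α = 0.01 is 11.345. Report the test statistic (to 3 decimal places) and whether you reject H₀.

Expected counts E_i = n·p_i: 158×0.19 = 30.02, 158×0.29 = 45.82, 158×0.36 = 56.88, 158×0.16 = 25.28.
A: (31 − 30.02)²/30.02 = 0.9604/30.02 = 0.0320
B: (51 − 45.82)²/45.82 = 26.8324/45.82 = 0.5856
C: (52 − 56.88)²/56.88 = 23.8144/56.88 = 0.4187
D: (24 − 25.28)²/25.28 = 1.6384/25.28 = 0.0648
Sum = 1.101
df = 3. Since 1.101 < 11.345, we do not reject H₀.

1.101; do not reject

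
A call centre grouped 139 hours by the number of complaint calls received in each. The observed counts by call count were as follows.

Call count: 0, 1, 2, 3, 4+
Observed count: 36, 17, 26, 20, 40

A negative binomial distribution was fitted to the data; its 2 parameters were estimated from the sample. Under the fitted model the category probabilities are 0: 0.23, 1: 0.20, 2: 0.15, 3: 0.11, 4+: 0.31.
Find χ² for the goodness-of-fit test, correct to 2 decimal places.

7.65

Expected counts E_i = n·p_i: 139×0.23 = 31.97, 139×0.20 = 27.8, 139×0.15 = 20.85, 139×0.11 = 15.29, 139×0.31 = 43.09.
cat         O        E   (O−E)²/E
0          36    31.97      0.508
1          17     27.8      4.196
2          26    20.85      1.272
3          20    15.29      1.451
4+         40    43.09      0.222
Sum = 7.65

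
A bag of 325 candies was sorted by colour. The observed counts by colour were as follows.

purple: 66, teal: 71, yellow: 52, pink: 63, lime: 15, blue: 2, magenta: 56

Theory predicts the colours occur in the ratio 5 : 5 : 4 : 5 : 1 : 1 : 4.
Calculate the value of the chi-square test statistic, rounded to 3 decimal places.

Ratio total = 25. Expected counts: 325×5/25 = 65, 325×5/25 = 65, 325×4/25 = 52, 325×5/25 = 65, 325×1/25 = 13, 325×1/25 = 13, 325×4/25 = 52.
cat          O        E   (O−E)²/E
purple      66       65     0.0154
teal        71       65     0.5538
yellow      52       52     0.0000
pink        63       65     0.0615
lime        15       13     0.3077
blue         2       13     9.3077
magenta     56       52     0.3077
Sum = 10.554

10.554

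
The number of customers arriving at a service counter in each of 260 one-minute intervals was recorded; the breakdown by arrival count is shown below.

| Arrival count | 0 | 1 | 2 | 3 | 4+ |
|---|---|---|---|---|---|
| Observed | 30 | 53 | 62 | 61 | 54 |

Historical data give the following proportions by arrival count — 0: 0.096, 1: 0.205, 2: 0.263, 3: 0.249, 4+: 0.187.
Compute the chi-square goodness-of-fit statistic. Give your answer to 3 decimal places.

2.426

Expected counts E_i = n·p_i: 260×0.096 = 24.96, 260×0.205 = 53.3, 260×0.263 = 68.38, 260×0.249 = 64.74, 260×0.187 = 48.62.
0: (30 − 24.96)²/24.96 = 25.4016/24.96 = 1.0177
1: (53 − 53.3)²/53.3 = 0.09/53.3 = 0.0017
2: (62 − 68.38)²/68.38 = 40.7044/68.38 = 0.5953
3: (61 − 64.74)²/64.74 = 13.9876/64.74 = 0.2161
4+: (54 − 48.62)²/48.62 = 28.9444/48.62 = 0.5953
Sum = 2.426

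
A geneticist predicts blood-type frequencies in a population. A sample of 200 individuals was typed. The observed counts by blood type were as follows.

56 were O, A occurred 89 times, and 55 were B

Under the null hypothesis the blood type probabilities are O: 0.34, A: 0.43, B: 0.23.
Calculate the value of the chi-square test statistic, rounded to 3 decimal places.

3.983

Expected counts E_i = n·p_i: 200×0.34 = 68, 200×0.43 = 86, 200×0.23 = 46.
χ² = (56−68)²/68 + (89−86)²/86 + (55−46)²/46
   = 2.1176 + 0.1047 + 1.7609
Sum = 3.983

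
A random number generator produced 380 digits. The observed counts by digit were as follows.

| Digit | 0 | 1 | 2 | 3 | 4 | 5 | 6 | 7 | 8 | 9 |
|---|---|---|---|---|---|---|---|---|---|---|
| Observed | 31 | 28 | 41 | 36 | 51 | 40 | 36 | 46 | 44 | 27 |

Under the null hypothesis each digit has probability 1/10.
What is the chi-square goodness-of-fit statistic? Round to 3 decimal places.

14.737

Under H₀ each category has probability 1/10, so each expected count is 380/10 = 38.
0: (31 − 38)²/38 = 49/38 = 1.2895
1: (28 − 38)²/38 = 100/38 = 2.6316
2: (41 − 38)²/38 = 9/38 = 0.2368
3: (36 − 38)²/38 = 4/38 = 0.1053
4: (51 − 38)²/38 = 169/38 = 4.4474
5: (40 − 38)²/38 = 4/38 = 0.1053
6: (36 − 38)²/38 = 4/38 = 0.1053
7: (46 − 38)²/38 = 64/38 = 1.6842
8: (44 − 38)²/38 = 36/38 = 0.9474
9: (27 − 38)²/38 = 121/38 = 3.1842
Sum = 14.737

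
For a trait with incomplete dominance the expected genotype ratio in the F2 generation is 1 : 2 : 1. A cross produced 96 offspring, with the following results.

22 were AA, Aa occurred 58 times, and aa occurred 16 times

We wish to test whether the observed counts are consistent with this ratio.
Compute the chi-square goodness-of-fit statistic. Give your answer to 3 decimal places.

4.917

Ratio total = 4. Expected counts: 96×1/4 = 24, 96×2/4 = 48, 96×1/4 = 24.
χ² = (22−24)²/24 + (58−48)²/48 + (16−24)²/24
   = 0.1667 + 2.0833 + 2.6667
Sum = 4.917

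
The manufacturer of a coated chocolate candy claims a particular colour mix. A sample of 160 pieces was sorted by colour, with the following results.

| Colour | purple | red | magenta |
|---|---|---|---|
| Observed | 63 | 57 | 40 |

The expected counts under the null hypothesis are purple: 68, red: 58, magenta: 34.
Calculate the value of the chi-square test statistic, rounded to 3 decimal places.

χ² = (63−68)²/68 + (57−58)²/58 + (40−34)²/34
   = 0.3676 + 0.0172 + 1.0588
Sum = 1.444

1.444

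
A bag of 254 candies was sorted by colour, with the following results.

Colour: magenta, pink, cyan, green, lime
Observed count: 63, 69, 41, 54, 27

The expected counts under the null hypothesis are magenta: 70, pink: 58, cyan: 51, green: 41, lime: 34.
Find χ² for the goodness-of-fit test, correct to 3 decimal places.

χ² = (63−70)²/70 + (69−58)²/58 + (41−51)²/51 + (54−41)²/41 + (27−34)²/34
   = 0.7000 + 2.0862 + 1.9608 + 4.1220 + 1.4412
Sum = 10.310

10.310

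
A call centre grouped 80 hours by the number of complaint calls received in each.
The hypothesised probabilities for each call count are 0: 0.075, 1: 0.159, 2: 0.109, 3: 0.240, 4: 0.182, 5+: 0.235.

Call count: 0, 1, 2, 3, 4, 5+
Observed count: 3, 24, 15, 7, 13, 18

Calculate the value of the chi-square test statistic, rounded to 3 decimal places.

Expected counts E_i = n·p_i: 80×0.075 = 6, 80×0.159 = 12.72, 80×0.109 = 8.72, 80×0.240 = 19.2, 80×0.182 = 14.56, 80×0.235 = 18.8.
cat         O        E   (O−E)²/E
0           3        6     1.5000
1          24    12.72    10.0030
2          15     8.72     4.5228
3           7     19.2     7.7521
4          13    14.56     0.1671
5+         18     18.8     0.0340
Sum = 23.979

23.979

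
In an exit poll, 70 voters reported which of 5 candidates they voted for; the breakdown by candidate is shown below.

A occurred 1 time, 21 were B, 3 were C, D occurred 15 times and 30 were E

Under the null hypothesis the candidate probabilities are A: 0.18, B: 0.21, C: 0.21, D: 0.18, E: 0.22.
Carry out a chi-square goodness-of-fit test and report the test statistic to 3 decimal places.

Expected counts E_i = n·p_i: 70×0.18 = 12.6, 70×0.21 = 14.7, 70×0.21 = 14.7, 70×0.18 = 12.6, 70×0.22 = 15.4.
cat         O        E   (O−E)²/E
A           1     12.6    10.6794
B          21     14.7     2.7000
C           3     14.7     9.3122
D          15     12.6     0.4571
E          30     15.4    13.8416
Sum = 36.990

36.990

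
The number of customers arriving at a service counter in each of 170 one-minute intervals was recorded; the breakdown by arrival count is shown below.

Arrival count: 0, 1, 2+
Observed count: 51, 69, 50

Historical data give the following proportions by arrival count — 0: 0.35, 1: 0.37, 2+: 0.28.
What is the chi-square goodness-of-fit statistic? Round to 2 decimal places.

1.93

Expected counts E_i = n·p_i: 170×0.35 = 59.5, 170×0.37 = 62.9, 170×0.28 = 47.6.
χ² = (51−59.5)²/59.5 + (69−62.9)²/62.9 + (50−47.6)²/47.6
   = 1.214 + 0.592 + 0.121
Sum = 1.93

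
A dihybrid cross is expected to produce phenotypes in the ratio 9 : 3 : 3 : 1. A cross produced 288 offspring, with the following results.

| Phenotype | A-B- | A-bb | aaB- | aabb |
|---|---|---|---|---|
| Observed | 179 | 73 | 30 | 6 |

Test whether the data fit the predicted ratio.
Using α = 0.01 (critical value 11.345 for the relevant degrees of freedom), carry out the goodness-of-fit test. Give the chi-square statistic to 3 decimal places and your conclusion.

27.136; reject

Ratio total = 16. Expected counts: 288×9/16 = 162, 288×3/16 = 54, 288×3/16 = 54, 288×1/16 = 18.
cat         O        E   (O−E)²/E
A-B-      179      162     1.7840
A-bb       73       54     6.6852
aaB-       30       54    10.6667
aabb        6       18     8.0000
Sum = 27.136
df = 3. Since 27.136 > 11.345, we reject H₀.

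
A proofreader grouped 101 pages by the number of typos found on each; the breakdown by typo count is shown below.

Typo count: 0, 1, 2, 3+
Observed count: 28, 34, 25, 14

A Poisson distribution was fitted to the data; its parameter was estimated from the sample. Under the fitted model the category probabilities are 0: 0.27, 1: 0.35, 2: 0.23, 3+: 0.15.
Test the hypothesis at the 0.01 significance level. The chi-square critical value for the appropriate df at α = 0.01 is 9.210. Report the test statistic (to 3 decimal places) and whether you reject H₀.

0.293; do not reject

Expected counts E_i = n·p_i: 101×0.27 = 27.27, 101×0.35 = 35.35, 101×0.23 = 23.23, 101×0.15 = 15.15.
χ² = (28−27.27)²/27.27 + (34−35.35)²/35.35 + (25−23.23)²/23.23 + (14−15.15)²/15.15
   = 0.0195 + 0.0516 + 0.1349 + 0.0873
Sum = 0.293
df = 2. Since 0.293 < 9.210, we do not reject H₀.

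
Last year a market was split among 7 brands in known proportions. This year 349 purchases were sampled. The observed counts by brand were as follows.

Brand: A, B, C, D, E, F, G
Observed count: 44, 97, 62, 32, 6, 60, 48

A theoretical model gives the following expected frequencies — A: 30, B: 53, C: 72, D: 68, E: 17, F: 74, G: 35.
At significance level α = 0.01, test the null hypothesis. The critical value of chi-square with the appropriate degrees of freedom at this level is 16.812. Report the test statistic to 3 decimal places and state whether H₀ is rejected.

A: (44 − 30)²/30 = 196/30 = 6.5333
B: (97 − 53)²/53 = 1936/53 = 36.5283
C: (62 − 72)²/72 = 100/72 = 1.3889
D: (32 − 68)²/68 = 1296/68 = 19.0588
E: (6 − 17)²/17 = 121/17 = 7.1176
F: (60 − 74)²/74 = 196/74 = 2.6486
G: (48 − 35)²/35 = 169/35 = 4.8286
Sum = 78.104
df = 6. Since 78.104 > 16.812, we reject H₀.

78.104; reject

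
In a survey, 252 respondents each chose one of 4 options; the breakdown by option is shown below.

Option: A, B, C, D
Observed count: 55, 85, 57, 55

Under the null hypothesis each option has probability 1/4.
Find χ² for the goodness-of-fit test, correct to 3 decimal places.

Expected count for each of the 4 categories: 252/4 = 63.
A: (55 − 63)²/63 = 64/63 = 1.0159
B: (85 − 63)²/63 = 484/63 = 7.6825
C: (57 − 63)²/63 = 36/63 = 0.5714
D: (55 − 63)²/63 = 64/63 = 1.0159
Sum = 10.286

10.286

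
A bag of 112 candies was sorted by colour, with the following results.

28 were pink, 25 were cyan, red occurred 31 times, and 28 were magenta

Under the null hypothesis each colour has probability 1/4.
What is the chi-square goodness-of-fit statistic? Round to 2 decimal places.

0.64

Under H₀ each category has probability 1/4, so each expected count is 112/4 = 28.
χ² = (28−28)²/28 + (25−28)²/28 + (31−28)²/28 + (28−28)²/28
   = 0.000 + 0.321 + 0.321 + 0.000
Sum = 0.64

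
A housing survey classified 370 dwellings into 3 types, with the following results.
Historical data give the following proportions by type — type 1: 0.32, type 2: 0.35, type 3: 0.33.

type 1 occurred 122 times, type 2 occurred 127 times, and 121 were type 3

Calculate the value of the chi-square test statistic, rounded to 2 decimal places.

0.17

Expected counts E_i = n·p_i: 370×0.32 = 118.4, 370×0.35 = 129.5, 370×0.33 = 122.1.
χ² = (122−118.4)²/118.4 + (127−129.5)²/129.5 + (121−122.1)²/122.1
   = 0.109 + 0.048 + 0.010
Sum = 0.17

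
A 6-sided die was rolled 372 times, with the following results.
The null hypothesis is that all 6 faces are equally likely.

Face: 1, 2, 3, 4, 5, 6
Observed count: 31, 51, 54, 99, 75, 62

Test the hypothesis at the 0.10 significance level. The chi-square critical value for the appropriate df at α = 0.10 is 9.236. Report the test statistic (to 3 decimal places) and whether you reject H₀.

43.290; reject

Expected count for each of the 6 categories: 372/6 = 62.
1: (31 − 62)²/62 = 961/62 = 15.5000
2: (51 − 62)²/62 = 121/62 = 1.9516
3: (54 − 62)²/62 = 64/62 = 1.0323
4: (99 − 62)²/62 = 1369/62 = 22.0806
5: (75 − 62)²/62 = 169/62 = 2.7258
6: (62 − 62)²/62 = 0/62 = 0.0000
Sum = 43.290
df = 5. Since 43.290 > 9.236, we reject H₀.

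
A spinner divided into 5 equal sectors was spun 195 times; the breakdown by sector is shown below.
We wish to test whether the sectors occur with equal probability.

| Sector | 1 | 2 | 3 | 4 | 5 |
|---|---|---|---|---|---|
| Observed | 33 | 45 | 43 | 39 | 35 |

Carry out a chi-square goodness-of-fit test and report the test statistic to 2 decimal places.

Under H₀ each category has probability 1/5, so each expected count is 195/5 = 39.
cat         O        E   (O−E)²/E
1          33       39      0.923
2          45       39      0.923
3          43       39      0.410
4          39       39      0.000
5          35       39      0.410
Sum = 2.67

2.67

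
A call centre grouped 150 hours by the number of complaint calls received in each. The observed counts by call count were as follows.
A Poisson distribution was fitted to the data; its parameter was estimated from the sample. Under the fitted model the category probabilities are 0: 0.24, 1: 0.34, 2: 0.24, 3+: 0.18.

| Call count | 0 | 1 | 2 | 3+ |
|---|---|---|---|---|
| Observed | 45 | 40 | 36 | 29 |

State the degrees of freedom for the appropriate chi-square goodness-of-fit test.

There are k = 4 categories and 1 parameter estimated from the data, so df = 4 − 1 − 1 = 2.

2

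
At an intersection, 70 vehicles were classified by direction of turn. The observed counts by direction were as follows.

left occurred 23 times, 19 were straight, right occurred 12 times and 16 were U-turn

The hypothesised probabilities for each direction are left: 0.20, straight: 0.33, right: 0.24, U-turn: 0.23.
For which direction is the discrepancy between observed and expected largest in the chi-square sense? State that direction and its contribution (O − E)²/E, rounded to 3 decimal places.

Expected counts E_i = n·p_i: 70×0.20 = 14, 70×0.33 = 23.1, 70×0.24 = 16.8, 70×0.23 = 16.1.
left: (23 − 14)²/14 = 81/14 = 5.7857
straight: (19 − 23.1)²/23.1 = 16.81/23.1 = 0.7277
right: (12 − 16.8)²/16.8 = 23.04/16.8 = 1.3714
U-turn: (16 − 16.1)²/16.1 = 0.01/16.1 = 0.0006
The largest term is for left: 5.786.

left, 5.786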